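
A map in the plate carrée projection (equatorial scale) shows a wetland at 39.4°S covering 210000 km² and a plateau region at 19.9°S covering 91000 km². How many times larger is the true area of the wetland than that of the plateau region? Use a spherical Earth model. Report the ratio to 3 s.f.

On the plate carrée, areal scale = h·k = 1 × sec φ, so true area = apparent × cos φ.
True area of wetland: 210000 × cos(39.4°) = 210000 × 0.7727 = 162300 km².
True area of plateau region: 91000 × cos(19.9°) = 91000 × 0.9403 = 85570 km².
Ratio = 162300 / 85570 ≈ 1.90.

1.90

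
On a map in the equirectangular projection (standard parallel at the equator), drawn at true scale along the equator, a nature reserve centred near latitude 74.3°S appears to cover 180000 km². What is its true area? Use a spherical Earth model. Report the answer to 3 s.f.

Plate carrée maps x = Rλ, y = Rφ. The meridian scale is h = 1 and the parallel scale is k = 1/cos φ = sec φ.
Areal scale = h·k = 1 × sec φ; at 74.3°, h = 1.000, k = 3.695, so h·k = 3.695.
True area = apparent / (areal scale) = 180000 / 3.695 ≈ 48700 km².

48700 km²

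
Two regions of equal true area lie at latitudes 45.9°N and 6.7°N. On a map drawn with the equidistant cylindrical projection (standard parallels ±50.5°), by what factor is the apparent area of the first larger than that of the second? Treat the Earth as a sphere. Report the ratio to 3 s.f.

1.43

With standard parallel φ₀ = 50.5°, the equirectangular projection gives x = Rλ cos φ₀, y = Rφ, so h = 1 and k = cos 50.5° / cos φ.
Areal scale at 45.9°: h·k = 1.000 × 0.9140 = 0.9140.
Areal scale at 6.7°: h·k = 1.000 × 0.6405 = 0.6405.
Ratio = 0.9140/0.6405 ≈ 1.43.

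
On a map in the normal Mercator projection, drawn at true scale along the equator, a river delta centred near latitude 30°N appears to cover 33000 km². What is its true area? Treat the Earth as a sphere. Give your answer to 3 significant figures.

24800 km²

The Mercator projection is conformal; its linear scale factor is the same in every direction and equals sec φ = 1/cos φ.
Areal scale = k² = sec²φ = 1/cos²(30°) = 1/0.8660² = 1.333.
True area = apparent / (areal scale) = 33000 / 1.333 ≈ 24800 km².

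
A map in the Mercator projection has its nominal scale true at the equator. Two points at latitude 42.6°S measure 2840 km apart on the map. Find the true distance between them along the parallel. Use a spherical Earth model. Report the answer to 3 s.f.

2090 km

For Mercator, h = k = sec φ (a conformal cylindrical projection has a single point scale, 1/cos φ).
Along the parallel at 42.6°, map distances are exaggerated by k = sec 42.6° = 1.359.
True distance = 2840 / 1.359 = 2840 × cos 42.6° ≈ 2090 km.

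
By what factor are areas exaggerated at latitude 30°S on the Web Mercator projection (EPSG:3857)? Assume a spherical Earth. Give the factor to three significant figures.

The Mercator projection is conformal; its linear scale factor is the same in every direction and equals sec φ = 1/cos φ.
Areal scale = k² = sec²φ = 1/cos²(30°) = 1/0.8660² = 1.333.

1.33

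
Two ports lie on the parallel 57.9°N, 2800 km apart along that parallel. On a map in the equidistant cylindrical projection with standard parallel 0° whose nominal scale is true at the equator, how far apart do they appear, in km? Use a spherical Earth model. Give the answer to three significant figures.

For the equirectangular projection with φ₀ = 0 (plate carrée), h = 1 along meridians and k = sec φ along parallels.
Along the parallel, k = sec 57.9° = 1/0.5314 = 1.882.
Map distance = 2800 × 1.882 ≈ 5270 km.

5270 km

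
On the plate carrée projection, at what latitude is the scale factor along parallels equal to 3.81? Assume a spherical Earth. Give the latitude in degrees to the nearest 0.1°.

74.8°

Plate carrée: h = 1, k = sec φ along parallels.
sec φ = 3.81  ⇒  cos φ = 0.2625  ⇒  φ ≈ 74.8°.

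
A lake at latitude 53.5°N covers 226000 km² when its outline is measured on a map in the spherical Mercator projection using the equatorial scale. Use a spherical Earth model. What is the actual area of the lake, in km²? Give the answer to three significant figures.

80000 km²

The Mercator projection is conformal; its linear scale factor is the same in every direction and equals sec φ = 1/cos φ.
Areal scale = k² = sec²φ = 1/cos²(53.5°) = 1/0.5948² = 2.826.
True area = apparent / (areal scale) = 226000 / 2.826 ≈ 80000 km².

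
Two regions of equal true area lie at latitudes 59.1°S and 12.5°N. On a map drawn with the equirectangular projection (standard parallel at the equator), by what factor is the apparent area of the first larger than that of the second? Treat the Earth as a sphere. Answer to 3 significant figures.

1.90

Plate carrée maps x = Rλ, y = Rφ. The meridian scale is h = 1 and the parallel scale is k = 1/cos φ = sec φ.
Areal scale at 59.1°: h·k = 1.000 × 1.947 = 1.947.
Areal scale at 12.5°: h·k = 1.000 × 1.024 = 1.024.
Ratio = 1.947/1.024 ≈ 1.90.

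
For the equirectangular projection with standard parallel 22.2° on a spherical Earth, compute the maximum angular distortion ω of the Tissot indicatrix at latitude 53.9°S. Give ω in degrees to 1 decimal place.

25.7°

With standard parallel φ₀ = 22.2°, the equirectangular projection gives x = Rλ cos φ₀, y = Rφ, so h = 1 and k = cos 22.2° / cos φ.
At 53.9°: h = 1.000, k = 1.571; principal scales a = 1.571, b = 1.000.
sin(ω/2) = (a − b)/(a + b) = 0.5714/2.571 = 0.2222, so ω = 2 arcsin(0.2222) ≈ 25.7°.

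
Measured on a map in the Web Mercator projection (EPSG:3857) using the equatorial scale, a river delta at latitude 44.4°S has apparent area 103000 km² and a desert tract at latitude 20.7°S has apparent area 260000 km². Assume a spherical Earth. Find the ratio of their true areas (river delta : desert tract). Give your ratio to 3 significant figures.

On Mercator the areal scale is sec²φ, so true area = apparent × cos²φ.
True area of river delta: 103000 × cos²(44.4°) = 103000 × 0.5105 = 52580 km².
True area of desert tract: 260000 × cos²(20.7°) = 260000 × 0.8751 = 227500 km².
Ratio = 52580 / 227500 ≈ 0.231.

0.231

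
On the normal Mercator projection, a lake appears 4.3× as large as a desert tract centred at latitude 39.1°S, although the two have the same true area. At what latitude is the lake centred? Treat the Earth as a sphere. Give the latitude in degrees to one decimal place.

68.0°

For equal true areas on Mercator, apparent areas scale as sec²φ, so the ratio is cos²φ₂ / cos²φ₁.
cos²φ₂ / cos²φ₁ = 4.3  ⇒  cos φ₁ = cos 39.1° / √4.3 = 0.7760/2.074 = 0.3742.
φ₁ = arccos(0.3742) ≈ 68.0°.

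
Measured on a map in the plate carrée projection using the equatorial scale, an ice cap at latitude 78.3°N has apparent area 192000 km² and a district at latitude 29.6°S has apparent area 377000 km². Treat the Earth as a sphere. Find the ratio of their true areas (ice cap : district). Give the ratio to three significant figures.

0.119

Plate carrée has h = 1 and k = sec φ, giving areal scale sec φ; true area = (apparent area) · cos φ.
True area of ice cap: 192000 × cos(78.3°) = 192000 × 0.2028 = 38940 km².
True area of district: 377000 × cos(29.6°) = 377000 × 0.8695 = 327800 km².
Ratio = 38940 / 327800 ≈ 0.119.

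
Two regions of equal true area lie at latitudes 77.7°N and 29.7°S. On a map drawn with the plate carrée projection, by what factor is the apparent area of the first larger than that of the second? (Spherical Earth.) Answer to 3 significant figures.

For the equirectangular projection with φ₀ = 0 (plate carrée), h = 1 along meridians and k = sec φ along parallels.
Areal scale at 77.7°: h·k = 1.000 × 4.694 = 4.694.
Areal scale at 29.7°: h·k = 1.000 × 1.151 = 1.151.
Ratio = 4.694/1.151 ≈ 4.08.

4.08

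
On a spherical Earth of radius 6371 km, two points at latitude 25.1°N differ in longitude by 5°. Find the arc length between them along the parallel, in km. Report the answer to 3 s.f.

503 km

Arc length along a parallel = R cos φ · Δλ (with Δλ in radians).
= 6371 × cos 25.1° × (5° × π/180) = 6371 × 0.9056 × 0.08727 ≈ 503 km.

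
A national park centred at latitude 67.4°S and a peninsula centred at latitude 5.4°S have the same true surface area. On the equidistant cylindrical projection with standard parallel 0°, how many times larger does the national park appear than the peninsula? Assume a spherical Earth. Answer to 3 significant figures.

In the plate carrée (x = Rλ, y = Rφ), meridians are true-scale (h = 1) and parallels are stretched by k = sec φ.
Areal scale at 67.4°: h·k = 1.000 × 2.602 = 2.602.
Areal scale at 5.4°: h·k = 1.000 × 1.004 = 1.004.
Ratio = 2.602/1.004 ≈ 2.59.

2.59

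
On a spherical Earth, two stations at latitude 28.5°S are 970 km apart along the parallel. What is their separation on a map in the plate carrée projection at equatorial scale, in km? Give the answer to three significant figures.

In the plate carrée (x = Rλ, y = Rφ), meridians are true-scale (h = 1) and parallels are stretched by k = sec φ.
Along the parallel, k = sec 28.5° = 1/0.8788 = 1.138.
Map distance = 970 × 1.138 ≈ 1100 km.

1100 km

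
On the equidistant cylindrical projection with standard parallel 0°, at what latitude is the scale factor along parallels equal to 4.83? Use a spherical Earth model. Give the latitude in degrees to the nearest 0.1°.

Plate carrée: h = 1, k = sec φ along parallels.
sec φ = 4.83  ⇒  cos φ = 0.2070  ⇒  φ ≈ 78.1°.

78.1°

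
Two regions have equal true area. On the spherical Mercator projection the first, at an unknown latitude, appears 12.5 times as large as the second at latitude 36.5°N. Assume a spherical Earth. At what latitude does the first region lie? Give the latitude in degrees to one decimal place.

76.9°

For equal true areas on Mercator, apparent areas scale as sec²φ, so the ratio is cos²φ₂ / cos²φ₁.
cos²φ₂ / cos²φ₁ = 12.5  ⇒  cos φ₁ = cos 36.5° / √12.5 = 0.8039/3.536 = 0.2274.
φ₁ = arccos(0.2274) ≈ 76.9°.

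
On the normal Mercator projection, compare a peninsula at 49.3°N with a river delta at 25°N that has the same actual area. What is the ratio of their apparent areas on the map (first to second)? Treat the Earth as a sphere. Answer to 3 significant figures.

Mercator areal scale is sec²φ.
At 49.3°: sec²(49.3°) = 1/0.6521² = 2.352.
At 25°: sec²(25°) = 1/0.9063² = 1.217.
Ratio = 2.352/1.217 = cos²(25°)/cos²(49.3°) ≈ 1.93.

1.93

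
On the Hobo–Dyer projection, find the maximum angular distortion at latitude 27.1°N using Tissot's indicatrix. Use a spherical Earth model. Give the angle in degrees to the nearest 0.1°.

The Hobo–Dyer projection is cylindrical equal-area with φ₀ = 37.5°. A cylindrical equal-area projection with standard parallel φ₀ has meridian scale h = cos φ / cos φ₀ and parallel scale k = cos φ₀ / cos φ (so areas are preserved, h·k = 1).
At 27.1°: h = 1.122, k = 0.8912; principal scales a = 1.122, b = 0.8912.
sin(ω/2) = (a − b)/(a + b) = 0.2309/2.013 = 0.1147, so ω = 2 arcsin(0.1147) ≈ 13.2°.

13.2°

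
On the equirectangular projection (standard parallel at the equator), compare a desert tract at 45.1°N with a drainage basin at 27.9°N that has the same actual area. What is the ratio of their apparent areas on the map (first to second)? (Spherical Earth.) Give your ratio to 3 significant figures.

1.25

Plate carrée maps x = Rλ, y = Rφ. The meridian scale is h = 1 and the parallel scale is k = 1/cos φ = sec φ.
Areal scale at 45.1°: h·k = 1.000 × 1.417 = 1.417.
Areal scale at 27.9°: h·k = 1.000 × 1.132 = 1.132.
Ratio = 1.417/1.132 ≈ 1.25.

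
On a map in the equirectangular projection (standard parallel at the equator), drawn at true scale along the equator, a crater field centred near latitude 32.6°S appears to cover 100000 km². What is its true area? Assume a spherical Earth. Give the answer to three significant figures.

In the plate carrée (x = Rλ, y = Rφ), meridians are true-scale (h = 1) and parallels are stretched by k = sec φ.
Areal scale = h·k = 1 × sec φ; at 32.6°, h = 1.000, k = 1.187, so h·k = 1.187.
True area = apparent / (areal scale) = 100000 / 1.187 ≈ 84200 km².

84200 km²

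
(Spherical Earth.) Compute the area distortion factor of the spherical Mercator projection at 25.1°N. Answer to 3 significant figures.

1.22

Mercator is conformal, so the point scale is isotropic: h = k = sec φ = 1/cos φ.
Areal scale = k² = sec²φ = 1/cos²(25.1°) = 1/0.9056² = 1.219.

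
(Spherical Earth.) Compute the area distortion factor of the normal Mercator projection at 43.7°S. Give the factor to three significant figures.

1.91

Mercator is conformal, so the point scale is isotropic: h = k = sec φ = 1/cos φ.
Areal scale = k² = sec²φ = 1/cos²(43.7°) = 1/0.7230² = 1.913.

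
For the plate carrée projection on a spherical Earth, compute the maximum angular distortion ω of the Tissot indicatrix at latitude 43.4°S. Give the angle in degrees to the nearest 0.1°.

For the equirectangular projection with φ₀ = 0 (plate carrée), h = 1 along meridians and k = sec φ along parallels.
At 43.4°: h = 1.000, k = 1.376; principal scales a = 1.376, b = 1.000.
sin(ω/2) = (a − b)/(a + b) = 0.3763/2.376 = 0.1584, so ω = 2 arcsin(0.1584) ≈ 18.2°.

18.2°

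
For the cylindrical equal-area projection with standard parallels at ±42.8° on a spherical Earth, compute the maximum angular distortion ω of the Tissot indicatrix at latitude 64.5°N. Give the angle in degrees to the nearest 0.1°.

For cylindrical equal-area with standard parallel φ₀, h = cos φ / cos φ₀ and k = cos φ₀ / cos φ, so h·k = 1.
At 64.5°: h = 0.5867, k = 1.704; principal scales a = 1.704, b = 0.5867.
sin(ω/2) = (a − b)/(a + b) = 1.118/2.291 = 0.4878, so ω = 2 arcsin(0.4878) ≈ 58.4°.

58.4°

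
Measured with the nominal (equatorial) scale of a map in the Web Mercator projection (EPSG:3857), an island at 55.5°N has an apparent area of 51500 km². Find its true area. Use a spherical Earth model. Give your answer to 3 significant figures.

Mercator is conformal, so the point scale is isotropic: h = k = sec φ = 1/cos φ.
Areal scale = k² = sec²φ = 1/cos²(55.5°) = 1/0.5664² = 3.117.
True area = apparent / (areal scale) = 51500 / 3.117 ≈ 16500 km².

16500 km²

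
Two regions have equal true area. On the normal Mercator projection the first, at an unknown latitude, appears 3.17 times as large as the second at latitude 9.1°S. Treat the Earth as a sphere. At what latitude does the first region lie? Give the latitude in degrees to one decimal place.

56.3°

Mercator areal scale is sec²φ, so apparent-area ratio = sec²φ₁ / sec²φ₂ = cos²φ₂ / cos²φ₁.
cos²φ₂ / cos²φ₁ = 3.17  ⇒  cos φ₁ = cos 9.1° / √3.17 = 0.9874/1.780 = 0.5546.
φ₁ = arccos(0.5546) ≈ 56.3°.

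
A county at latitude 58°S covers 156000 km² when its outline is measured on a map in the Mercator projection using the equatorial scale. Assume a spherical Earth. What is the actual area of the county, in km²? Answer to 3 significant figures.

43800 km²

The Mercator projection is conformal; its linear scale factor is the same in every direction and equals sec φ = 1/cos φ.
Areal scale = k² = sec²φ = 1/cos²(58°) = 1/0.5299² = 3.561.
True area = apparent / (areal scale) = 156000 / 3.561 ≈ 43800 km².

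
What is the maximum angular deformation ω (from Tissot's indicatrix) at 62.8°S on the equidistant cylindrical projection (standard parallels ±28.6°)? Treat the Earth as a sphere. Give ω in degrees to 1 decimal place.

The equidistant cylindrical projection with φ₀ = 28.6° has h = 1 (meridians true) and k = cos φ₀ / cos φ along parallels.
At 62.8°: h = 1.000, k = 1.921; principal scales a = 1.921, b = 1.000.
sin(ω/2) = (a − b)/(a + b) = 0.9208/2.921 = 0.3153, so ω = 2 arcsin(0.3153) ≈ 36.8°.

36.8°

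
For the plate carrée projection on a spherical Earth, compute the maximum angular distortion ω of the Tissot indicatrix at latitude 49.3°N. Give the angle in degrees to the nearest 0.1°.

In the plate carrée (x = Rλ, y = Rφ), meridians are true-scale (h = 1) and parallels are stretched by k = sec φ.
At 49.3°: h = 1.000, k = 1.534; principal scales a = 1.534, b = 1.000.
sin(ω/2) = (a − b)/(a + b) = 0.5335/2.534 = 0.2106, so ω = 2 arcsin(0.2106) ≈ 24.3°.

24.3°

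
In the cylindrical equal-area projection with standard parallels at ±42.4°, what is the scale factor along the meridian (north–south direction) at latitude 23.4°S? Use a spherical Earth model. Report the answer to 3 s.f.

1.24

Cylindrical equal-area (φ₀ = 42.4°): h = cos φ / cos 42.4° along meridians, k = cos 42.4° / cos φ along parallels; h·k = 1.
h = cos 23.4° / cos 42.4° = 0.9178/0.7385 = 1.243.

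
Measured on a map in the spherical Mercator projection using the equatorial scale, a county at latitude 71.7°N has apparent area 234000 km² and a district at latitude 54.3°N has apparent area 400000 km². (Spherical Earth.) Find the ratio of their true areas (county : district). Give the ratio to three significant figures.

0.169

Mercator's areal exaggeration is sec²φ; hence true area = (apparent area) · cos²φ.
True area of county: 234000 × cos²(71.7°) = 234000 × 0.09859 = 23070 km².
True area of district: 400000 × cos²(54.3°) = 400000 × 0.3405 = 136200 km².
Ratio = 23070 / 136200 ≈ 0.169.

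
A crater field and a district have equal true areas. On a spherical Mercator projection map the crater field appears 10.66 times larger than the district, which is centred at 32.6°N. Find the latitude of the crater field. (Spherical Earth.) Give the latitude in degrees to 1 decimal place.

75.0°

For equal true areas on Mercator, apparent areas scale as sec²φ, so the ratio is cos²φ₂ / cos²φ₁.
cos²φ₂ / cos²φ₁ = 10.66  ⇒  cos φ₁ = cos 32.6° / √10.66 = 0.8425/3.265 = 0.2580.
φ₁ = arccos(0.2580) ≈ 75.0°.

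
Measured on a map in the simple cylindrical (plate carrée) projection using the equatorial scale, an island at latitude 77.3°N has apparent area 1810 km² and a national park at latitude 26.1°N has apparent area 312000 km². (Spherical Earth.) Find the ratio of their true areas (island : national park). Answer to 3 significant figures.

Plate carrée has h = 1 and k = sec φ, giving areal scale sec φ; true area = (apparent area) · cos φ.
True area of island: 1810 × cos(77.3°) = 1810 × 0.2198 = 397.9 km².
True area of national park: 312000 × cos(26.1°) = 312000 × 0.8980 = 280200 km².
Ratio = 397.9 / 280200 ≈ 0.00142.

0.00142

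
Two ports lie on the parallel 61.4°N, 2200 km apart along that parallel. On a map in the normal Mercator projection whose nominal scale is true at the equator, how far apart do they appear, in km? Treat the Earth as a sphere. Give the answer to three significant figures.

For Mercator, h = k = sec φ (a conformal cylindrical projection has a single point scale, 1/cos φ).
Along the parallel, k = sec 61.4° = 1/0.4787 = 2.089.
Map distance = 2200 × 2.089 ≈ 4600 km.

4600 km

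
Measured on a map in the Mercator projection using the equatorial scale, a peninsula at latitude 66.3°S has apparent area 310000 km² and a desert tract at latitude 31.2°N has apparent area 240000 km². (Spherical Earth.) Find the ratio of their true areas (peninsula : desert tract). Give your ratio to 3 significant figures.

Mercator's areal exaggeration is sec²φ; hence true area = (apparent area) · cos²φ.
True area of peninsula: 310000 × cos²(66.3°) = 310000 × 0.1616 = 50080 km².
True area of desert tract: 240000 × cos²(31.2°) = 240000 × 0.7316 = 175600 km².
Ratio = 50080 / 175600 ≈ 0.285.

0.285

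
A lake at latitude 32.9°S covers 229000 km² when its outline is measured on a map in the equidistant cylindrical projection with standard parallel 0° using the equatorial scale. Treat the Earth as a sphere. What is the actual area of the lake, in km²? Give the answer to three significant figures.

In the plate carrée (x = Rλ, y = Rφ), meridians are true-scale (h = 1) and parallels are stretched by k = sec φ.
Areal scale = h·k = 1 × sec φ; at 32.9°, h = 1.000, k = 1.191, so h·k = 1.191.
True area = apparent / (areal scale) = 229000 / 1.191 ≈ 192000 km².

192000 km²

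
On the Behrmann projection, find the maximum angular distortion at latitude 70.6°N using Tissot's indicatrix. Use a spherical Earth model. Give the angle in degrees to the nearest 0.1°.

Behrmann is a cylindrical equal-area projection with standard parallels at ±30°. For cylindrical equal-area with standard parallel φ₀, h = cos φ / cos φ₀ and k = cos φ₀ / cos φ, so h·k = 1.
At 70.6°: h = 0.3835, k = 2.607; principal scales a = 2.607, b = 0.3835.
sin(ω/2) = (a − b)/(a + b) = 2.224/2.991 = 0.7435, so ω = 2 arcsin(0.7435) ≈ 96.1°.

96.1°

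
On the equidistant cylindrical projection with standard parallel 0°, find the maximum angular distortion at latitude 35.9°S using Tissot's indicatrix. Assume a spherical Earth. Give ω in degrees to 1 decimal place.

12.0°

For the equirectangular projection with φ₀ = 0 (plate carrée), h = 1 along meridians and k = sec φ along parallels.
At 35.9°: h = 1.000, k = 1.235; principal scales a = 1.235, b = 1.000.
sin(ω/2) = (a − b)/(a + b) = 0.2345/2.235 = 0.1049, so ω = 2 arcsin(0.1049) ≈ 12.0°.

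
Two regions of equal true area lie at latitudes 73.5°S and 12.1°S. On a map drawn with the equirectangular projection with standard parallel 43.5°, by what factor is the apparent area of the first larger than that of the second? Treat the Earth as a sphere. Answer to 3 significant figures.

With standard parallel φ₀ = 43.5°, the equirectangular projection gives x = Rλ cos φ₀, y = Rφ, so h = 1 and k = cos 43.5° / cos φ.
Areal scale at 73.5°: h·k = 1.000 × 2.554 = 2.554.
Areal scale at 12.1°: h·k = 1.000 × 0.7419 = 0.7419.
Ratio = 2.554/0.7419 ≈ 3.44.

3.44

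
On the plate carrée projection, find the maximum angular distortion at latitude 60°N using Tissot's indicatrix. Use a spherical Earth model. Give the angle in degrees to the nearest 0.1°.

In the plate carrée (x = Rλ, y = Rφ), meridians are true-scale (h = 1) and parallels are stretched by k = sec φ.
At 60°: h = 1.000, k = 2.000; principal scales a = 2.000, b = 1.000.
sin(ω/2) = (a − b)/(a + b) = 1.0000/3.000 = 0.3333, so ω = 2 arcsin(0.3333) ≈ 38.9°.

38.9°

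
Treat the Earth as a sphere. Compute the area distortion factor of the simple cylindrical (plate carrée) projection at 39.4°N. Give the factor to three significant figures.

Plate carrée maps x = Rλ, y = Rφ. The meridian scale is h = 1 and the parallel scale is k = 1/cos φ = sec φ.
Areal scale = h·k = 1 × sec φ; at 39.4°, h = 1.000, k = 1.294, so h·k = 1.294.

1.29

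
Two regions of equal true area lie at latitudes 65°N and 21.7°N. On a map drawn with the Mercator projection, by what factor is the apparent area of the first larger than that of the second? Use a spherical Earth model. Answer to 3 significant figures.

Mercator areal scale is sec²φ.
At 65°: sec²(65°) = 1/0.4226² = 5.599.
At 21.7°: sec²(21.7°) = 1/0.9291² = 1.158.
Ratio = 5.599/1.158 = cos²(21.7°)/cos²(65°) ≈ 4.83.

4.83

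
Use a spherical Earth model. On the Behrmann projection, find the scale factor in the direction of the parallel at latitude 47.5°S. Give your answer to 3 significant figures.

Behrmann is a cylindrical equal-area projection with standard parallels at ±30°. For cylindrical equal-area with standard parallel φ₀, h = cos φ / cos φ₀ and k = cos φ₀ / cos φ, so h·k = 1.
k = cos 30° / cos 47.5° = 0.8660/0.6756 = 1.282.

1.28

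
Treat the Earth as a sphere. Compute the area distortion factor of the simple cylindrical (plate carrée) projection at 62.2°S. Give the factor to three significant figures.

Plate carrée maps x = Rλ, y = Rφ. The meridian scale is h = 1 and the parallel scale is k = 1/cos φ = sec φ.
Areal scale = h·k = 1 × sec φ; at 62.2°, h = 1.000, k = 2.144, so h·k = 2.144.

2.14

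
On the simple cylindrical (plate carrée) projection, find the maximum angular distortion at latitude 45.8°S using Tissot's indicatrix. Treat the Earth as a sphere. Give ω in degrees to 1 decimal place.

20.6°

Plate carrée maps x = Rλ, y = Rφ. The meridian scale is h = 1 and the parallel scale is k = 1/cos φ = sec φ.
At 45.8°: h = 1.000, k = 1.434; principal scales a = 1.434, b = 1.000.
sin(ω/2) = (a − b)/(a + b) = 0.4344/2.434 = 0.1784, so ω = 2 arcsin(0.1784) ≈ 20.6°.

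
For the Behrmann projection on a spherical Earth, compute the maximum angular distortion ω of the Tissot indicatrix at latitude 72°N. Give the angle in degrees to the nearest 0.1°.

101.4°

The Behrmann projection is cylindrical equal-area with φ₀ = 30°. For cylindrical equal-area with standard parallel φ₀, h = cos φ / cos φ₀ and k = cos φ₀ / cos φ, so h·k = 1.
At 72°: h = 0.3568, k = 2.803; principal scales a = 2.803, b = 0.3568.
sin(ω/2) = (a − b)/(a + b) = 2.446/3.159 = 0.7741, so ω = 2 arcsin(0.7741) ≈ 101.4°.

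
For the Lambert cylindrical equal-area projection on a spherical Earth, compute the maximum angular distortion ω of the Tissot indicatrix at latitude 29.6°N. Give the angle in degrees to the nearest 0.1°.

16.0°

The Lambert cylindrical equal-area projection is the cylindrical equal-area projection with its standard parallel at the equator (φ₀ = 0). For cylindrical equal-area with standard parallel φ₀, h = cos φ / cos φ₀ and k = cos φ₀ / cos φ, so h·k = 1.
At 29.6°: h = 0.8695, k = 1.150; principal scales a = 1.150, b = 0.8695.
sin(ω/2) = (a − b)/(a + b) = 0.2806/2.020 = 0.1389, so ω = 2 arcsin(0.1389) ≈ 16.0°.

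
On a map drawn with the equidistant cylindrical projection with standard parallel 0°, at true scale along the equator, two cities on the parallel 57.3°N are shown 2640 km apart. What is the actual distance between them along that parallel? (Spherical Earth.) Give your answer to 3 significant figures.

Plate carrée maps x = Rλ, y = Rφ. The meridian scale is h = 1 and the parallel scale is k = 1/cos φ = sec φ.
Along the parallel at 57.3°, map distances are exaggerated by k = sec 57.3° = 1.851.
True distance = 2640 / 1.851 = 2640 × cos 57.3° ≈ 1430 km.

1430 km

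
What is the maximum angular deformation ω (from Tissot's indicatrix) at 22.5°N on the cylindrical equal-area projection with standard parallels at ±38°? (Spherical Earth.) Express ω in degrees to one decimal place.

18.2°

For cylindrical equal-area with standard parallel φ₀, h = cos φ / cos φ₀ and k = cos φ₀ / cos φ, so h·k = 1.
At 22.5°: h = 1.172, k = 0.8529; principal scales a = 1.172, b = 0.8529.
sin(ω/2) = (a − b)/(a + b) = 0.3195/2.025 = 0.1577, so ω = 2 arcsin(0.1577) ≈ 18.2°.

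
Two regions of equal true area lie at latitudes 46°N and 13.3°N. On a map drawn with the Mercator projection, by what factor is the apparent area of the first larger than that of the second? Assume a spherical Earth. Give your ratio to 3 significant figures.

1.96

Mercator areal scale is sec²φ.
At 46°: sec²(46°) = 1/0.6947² = 2.072.
At 13.3°: sec²(13.3°) = 1/0.9732² = 1.056.
Ratio = 2.072/1.056 = cos²(13.3°)/cos²(46°) ≈ 1.96.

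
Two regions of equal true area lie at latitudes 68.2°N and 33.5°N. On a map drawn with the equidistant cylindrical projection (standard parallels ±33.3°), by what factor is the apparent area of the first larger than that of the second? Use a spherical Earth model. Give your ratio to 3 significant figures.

2.25

The equidistant cylindrical projection with φ₀ = 33.3° has h = 1 (meridians true) and k = cos φ₀ / cos φ along parallels.
Areal scale at 68.2°: h·k = 1.000 × 2.251 = 2.251.
Areal scale at 33.5°: h·k = 1.000 × 1.002 = 1.002.
Ratio = 2.251/1.002 ≈ 2.25.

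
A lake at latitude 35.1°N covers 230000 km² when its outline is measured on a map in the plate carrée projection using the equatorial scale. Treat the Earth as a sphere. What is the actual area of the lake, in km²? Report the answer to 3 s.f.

For the equirectangular projection with φ₀ = 0 (plate carrée), h = 1 along meridians and k = sec φ along parallels.
Areal scale = h·k = 1 × sec φ; at 35.1°, h = 1.000, k = 1.222, so h·k = 1.222.
True area = apparent / (areal scale) = 230000 / 1.222 ≈ 188000 km².

188000 km²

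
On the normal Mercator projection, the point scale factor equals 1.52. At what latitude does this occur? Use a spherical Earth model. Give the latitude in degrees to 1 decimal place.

Mercator scale is k = sec φ = 1/cos φ.
1/cos φ = 1.52  ⇒  cos φ = 0.6579  ⇒  φ = arccos(0.6579) ≈ 48.9°.

48.9°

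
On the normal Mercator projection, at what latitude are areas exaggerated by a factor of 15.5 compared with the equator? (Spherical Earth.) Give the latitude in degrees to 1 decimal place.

75.3°

Mercator areal scale is sec²φ.
sec²φ = 15.5  ⇒  cos²φ = 0.06452  ⇒  cos φ = 0.2540.
φ = arccos(0.2540) ≈ 75.3°.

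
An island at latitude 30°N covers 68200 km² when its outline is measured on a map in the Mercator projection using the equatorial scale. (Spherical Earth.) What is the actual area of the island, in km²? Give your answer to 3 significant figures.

Mercator is conformal, so the point scale is isotropic: h = k = sec φ = 1/cos φ.
Areal scale = k² = sec²φ = 1/cos²(30°) = 1/0.8660² = 1.333.
True area = apparent / (areal scale) = 68200 / 1.333 ≈ 51200 km².

51200 km²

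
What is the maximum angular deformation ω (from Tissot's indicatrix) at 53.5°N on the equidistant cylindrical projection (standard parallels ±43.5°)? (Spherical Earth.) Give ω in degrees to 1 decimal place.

With standard parallel φ₀ = 43.5°, the equirectangular projection gives x = Rλ cos φ₀, y = Rφ, so h = 1 and k = cos 43.5° / cos φ.
At 53.5°: h = 1.000, k = 1.219; principal scales a = 1.219, b = 1.000.
sin(ω/2) = (a − b)/(a + b) = 0.2195/2.219 = 0.09889, so ω = 2 arcsin(0.09889) ≈ 11.4°.

11.4°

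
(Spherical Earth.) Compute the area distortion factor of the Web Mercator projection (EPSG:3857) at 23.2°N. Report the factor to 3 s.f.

For Mercator, h = k = sec φ (a conformal cylindrical projection has a single point scale, 1/cos φ).
Areal scale = k² = sec²φ = 1/cos²(23.2°) = 1/0.9191² = 1.184.

1.18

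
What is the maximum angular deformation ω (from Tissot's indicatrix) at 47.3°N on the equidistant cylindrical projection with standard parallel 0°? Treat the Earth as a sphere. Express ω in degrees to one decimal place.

22.1°

Plate carrée maps x = Rλ, y = Rφ. The meridian scale is h = 1 and the parallel scale is k = 1/cos φ = sec φ.
At 47.3°: h = 1.000, k = 1.475; principal scales a = 1.475, b = 1.000.
sin(ω/2) = (a − b)/(a + b) = 0.4746/2.475 = 0.1918, so ω = 2 arcsin(0.1918) ≈ 22.1°.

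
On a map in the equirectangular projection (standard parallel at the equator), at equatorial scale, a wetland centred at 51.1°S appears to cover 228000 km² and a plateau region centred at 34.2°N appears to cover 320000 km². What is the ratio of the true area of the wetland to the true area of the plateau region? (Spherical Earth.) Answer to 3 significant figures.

On the plate carrée, areal scale = h·k = 1 × sec φ, so true area = apparent × cos φ.
True area of wetland: 228000 × cos(51.1°) = 228000 × 0.6280 = 143200 km².
True area of plateau region: 320000 × cos(34.2°) = 320000 × 0.8271 = 264700 km².
Ratio = 143200 / 264700 ≈ 0.541.

0.541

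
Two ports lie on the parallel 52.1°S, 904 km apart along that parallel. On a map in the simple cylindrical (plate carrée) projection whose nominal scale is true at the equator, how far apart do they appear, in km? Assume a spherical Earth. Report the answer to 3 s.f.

Plate carrée maps x = Rλ, y = Rφ. The meridian scale is h = 1 and the parallel scale is k = 1/cos φ = sec φ.
Along the parallel, k = sec 52.1° = 1/0.6143 = 1.628.
Map distance = 904 × 1.628 ≈ 1470 km.

1470 km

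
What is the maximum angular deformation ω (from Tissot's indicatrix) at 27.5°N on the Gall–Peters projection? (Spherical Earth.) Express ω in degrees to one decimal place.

25.8°

The Gall–Peters projection is cylindrical equal-area with φ₀ = 45°. A cylindrical equal-area projection with standard parallel φ₀ has meridian scale h = cos φ / cos φ₀ and parallel scale k = cos φ₀ / cos φ (so areas are preserved, h·k = 1).
At 27.5°: h = 1.254, k = 0.7972; principal scales a = 1.254, b = 0.7972.
sin(ω/2) = (a − b)/(a + b) = 0.4572/2.052 = 0.2229, so ω = 2 arcsin(0.2229) ≈ 25.8°.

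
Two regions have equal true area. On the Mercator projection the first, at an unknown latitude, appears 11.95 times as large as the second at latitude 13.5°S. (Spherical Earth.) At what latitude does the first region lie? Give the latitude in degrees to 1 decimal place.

73.7°

On Mercator, (apparent₁)/(apparent₂) = sec²φ₁ / sec²φ₂ when true areas are equal.
cos²φ₂ / cos²φ₁ = 11.95  ⇒  cos φ₁ = cos 13.5° / √11.95 = 0.9724/3.457 = 0.2813.
φ₁ = arccos(0.2813) ≈ 73.7°.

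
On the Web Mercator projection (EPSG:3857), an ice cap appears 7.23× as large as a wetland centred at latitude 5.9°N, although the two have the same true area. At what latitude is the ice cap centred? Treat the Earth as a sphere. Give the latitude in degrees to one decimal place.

68.3°

On Mercator, (apparent₁)/(apparent₂) = sec²φ₁ / sec²φ₂ when true areas are equal.
cos²φ₂ / cos²φ₁ = 7.23  ⇒  cos φ₁ = cos 5.9° / √7.23 = 0.9947/2.689 = 0.3699.
φ₁ = arccos(0.3699) ≈ 68.3°.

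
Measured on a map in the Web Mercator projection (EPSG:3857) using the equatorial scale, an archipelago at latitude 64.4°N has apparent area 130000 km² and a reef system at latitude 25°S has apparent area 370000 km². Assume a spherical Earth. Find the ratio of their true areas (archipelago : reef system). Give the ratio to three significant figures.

Since Mercator area scale is 1/cos²φ, the true area equals the apparent area multiplied by cos²φ.
True area of archipelago: 130000 × cos²(64.4°) = 130000 × 0.1867 = 24270 km².
True area of reef system: 370000 × cos²(25°) = 370000 × 0.8214 = 303900 km².
Ratio = 24270 / 303900 ≈ 0.0799.

0.0799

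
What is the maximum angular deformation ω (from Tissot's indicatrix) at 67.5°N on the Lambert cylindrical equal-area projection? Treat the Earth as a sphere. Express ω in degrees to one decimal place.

96.2°

The Lambert cylindrical equal-area projection is the cylindrical equal-area projection with its standard parallel at the equator (φ₀ = 0). Cylindrical equal-area (φ₀ = 0°): h = cos φ / cos 0° along meridians, k = cos 0° / cos φ along parallels; h·k = 1.
At 67.5°: h = 0.3827, k = 2.613; principal scales a = 2.613, b = 0.3827.
sin(ω/2) = (a − b)/(a + b) = 2.230/2.996 = 0.7445, so ω = 2 arcsin(0.7445) ≈ 96.2°.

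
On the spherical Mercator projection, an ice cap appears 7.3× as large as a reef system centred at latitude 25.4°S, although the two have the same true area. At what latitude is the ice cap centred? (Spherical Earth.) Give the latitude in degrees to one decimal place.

70.5°

Mercator areal scale is sec²φ, so apparent-area ratio = sec²φ₁ / sec²φ₂ = cos²φ₂ / cos²φ₁.
cos²φ₂ / cos²φ₁ = 7.3  ⇒  cos φ₁ = cos 25.4° / √7.3 = 0.9033/2.702 = 0.3343.
φ₁ = arccos(0.3343) ≈ 70.5°.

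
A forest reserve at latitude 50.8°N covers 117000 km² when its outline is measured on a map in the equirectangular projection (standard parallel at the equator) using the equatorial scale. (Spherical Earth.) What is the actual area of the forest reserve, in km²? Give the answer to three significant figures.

73900 km²

Plate carrée maps x = Rλ, y = Rφ. The meridian scale is h = 1 and the parallel scale is k = 1/cos φ = sec φ.
Areal scale = h·k = 1 × sec φ; at 50.8°, h = 1.000, k = 1.582, so h·k = 1.582.
True area = apparent / (areal scale) = 117000 / 1.582 ≈ 73900 km².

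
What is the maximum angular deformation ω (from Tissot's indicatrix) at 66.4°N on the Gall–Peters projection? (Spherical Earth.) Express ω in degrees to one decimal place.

61.9°

The Gall–Peters projection is cylindrical equal-area with φ₀ = 45°. Cylindrical equal-area (φ₀ = 45°): h = cos φ / cos 45° along meridians, k = cos 45° / cos φ along parallels; h·k = 1.
At 66.4°: h = 0.5662, k = 1.766; principal scales a = 1.766, b = 0.5662.
sin(ω/2) = (a − b)/(a + b) = 1.200/2.332 = 0.5145, so ω = 2 arcsin(0.5145) ≈ 61.9°.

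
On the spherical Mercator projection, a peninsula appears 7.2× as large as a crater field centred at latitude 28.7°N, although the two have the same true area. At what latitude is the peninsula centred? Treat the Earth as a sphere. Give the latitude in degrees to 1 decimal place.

Mercator areal scale is sec²φ, so apparent-area ratio = sec²φ₁ / sec²φ₂ = cos²φ₂ / cos²φ₁.
cos²φ₂ / cos²φ₁ = 7.2  ⇒  cos φ₁ = cos 28.7° / √7.2 = 0.8771/2.683 = 0.3269.
φ₁ = arccos(0.3269) ≈ 70.9°.

70.9°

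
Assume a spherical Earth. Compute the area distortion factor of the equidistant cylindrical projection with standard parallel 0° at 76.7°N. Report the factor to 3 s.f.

Plate carrée maps x = Rλ, y = Rφ. The meridian scale is h = 1 and the parallel scale is k = 1/cos φ = sec φ.
Areal scale = h·k = 1 × sec φ; at 76.7°, h = 1.000, k = 4.347, so h·k = 4.347.

4.35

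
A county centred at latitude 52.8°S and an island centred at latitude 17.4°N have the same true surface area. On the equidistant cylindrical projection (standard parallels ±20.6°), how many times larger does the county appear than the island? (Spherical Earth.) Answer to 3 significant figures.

With standard parallel φ₀ = 20.6°, the equirectangular projection gives x = Rλ cos φ₀, y = Rφ, so h = 1 and k = cos 20.6° / cos φ.
Areal scale at 52.8°: h·k = 1.000 × 1.548 = 1.548.
Areal scale at 17.4°: h·k = 1.000 × 0.9809 = 0.9809.
Ratio = 1.548/0.9809 ≈ 1.58.

1.58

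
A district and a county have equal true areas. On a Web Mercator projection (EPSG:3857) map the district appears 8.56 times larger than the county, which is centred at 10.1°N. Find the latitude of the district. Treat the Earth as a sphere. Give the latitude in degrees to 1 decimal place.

On Mercator, (apparent₁)/(apparent₂) = sec²φ₁ / sec²φ₂ when true areas are equal.
cos²φ₂ / cos²φ₁ = 8.56  ⇒  cos φ₁ = cos 10.1° / √8.56 = 0.9845/2.926 = 0.3365.
φ₁ = arccos(0.3365) ≈ 70.3°.

70.3°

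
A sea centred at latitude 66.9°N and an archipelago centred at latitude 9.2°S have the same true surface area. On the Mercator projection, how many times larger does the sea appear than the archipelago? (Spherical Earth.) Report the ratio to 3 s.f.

6.33

On Mercator, area is exaggerated by sec²φ = 1/cos²φ.
At 66.9°: sec²(66.9°) = 1/0.3923² = 6.497.
At 9.2°: sec²(9.2°) = 1/0.9871² = 1.026.
Ratio = 6.497/1.026 = cos²(9.2°)/cos²(66.9°) ≈ 6.33.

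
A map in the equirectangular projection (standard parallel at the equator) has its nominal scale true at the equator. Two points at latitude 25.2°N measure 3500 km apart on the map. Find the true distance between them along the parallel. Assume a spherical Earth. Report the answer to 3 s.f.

In the plate carrée (x = Rλ, y = Rφ), meridians are true-scale (h = 1) and parallels are stretched by k = sec φ.
Along the parallel at 25.2°, map distances are exaggerated by k = sec 25.2° = 1.105.
True distance = 3500 / 1.105 = 3500 × cos 25.2° ≈ 3170 km.

3170 km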